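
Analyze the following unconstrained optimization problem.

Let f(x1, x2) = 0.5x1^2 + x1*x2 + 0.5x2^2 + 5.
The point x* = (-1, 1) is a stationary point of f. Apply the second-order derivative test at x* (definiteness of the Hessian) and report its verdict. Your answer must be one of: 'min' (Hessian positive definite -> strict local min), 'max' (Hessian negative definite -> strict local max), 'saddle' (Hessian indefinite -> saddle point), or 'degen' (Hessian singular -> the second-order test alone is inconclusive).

Compute the Hessian H = grad^2 f:
  H = [[1, 1], [1, 1]]
Verify stationarity: grad f(x*) = H x* + g = (0, 0).
Eigenvalues of H: 0, 2.
H has a zero eigenvalue (singular; positive semidefinite but not definite), so H is neither positive definite, negative definite, nor indefinite. The second-order test alone is inconclusive -> degen.
(Indeed, f is constant along the null direction of H through x*, so x* is not a strict local extremum.)

degen


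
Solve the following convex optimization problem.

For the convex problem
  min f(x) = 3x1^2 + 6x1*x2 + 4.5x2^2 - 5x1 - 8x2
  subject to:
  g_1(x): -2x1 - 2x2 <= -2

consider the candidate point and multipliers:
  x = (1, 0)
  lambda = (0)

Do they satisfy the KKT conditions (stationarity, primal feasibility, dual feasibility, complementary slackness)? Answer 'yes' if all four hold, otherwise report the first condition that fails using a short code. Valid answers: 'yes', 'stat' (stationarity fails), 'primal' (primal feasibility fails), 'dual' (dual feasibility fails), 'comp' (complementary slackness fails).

Gradient of f: grad f(x) = Q x + c = (1, -2)
Constraint values g_i(x) = a_i^T x - b_i:
  g_1((1, 0)) = 0
Stationarity residual: grad f(x) + sum_i lambda_i a_i = (1, -2)
  -> stationarity FAILS
Primal feasibility (all g_i <= 0): OK
Dual feasibility (all lambda_i >= 0): OK
Complementary slackness (lambda_i * g_i(x) = 0 for all i): OK

Verdict: the first failing condition is stationarity -> stat.

stat


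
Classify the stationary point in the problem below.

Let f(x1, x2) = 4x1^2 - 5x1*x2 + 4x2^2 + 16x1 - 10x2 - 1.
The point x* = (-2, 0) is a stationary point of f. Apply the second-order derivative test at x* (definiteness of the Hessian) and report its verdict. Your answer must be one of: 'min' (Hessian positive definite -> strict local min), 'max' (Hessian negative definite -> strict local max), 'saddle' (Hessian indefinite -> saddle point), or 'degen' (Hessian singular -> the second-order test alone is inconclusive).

Compute the Hessian H = grad^2 f:
  H = [[8, -5], [-5, 8]]
Verify stationarity: grad f(x*) = H x* + g = (0, 0).
Eigenvalues of H: 3, 13.
Both eigenvalues > 0, so H is positive definite -> x* is a strict local min.

min


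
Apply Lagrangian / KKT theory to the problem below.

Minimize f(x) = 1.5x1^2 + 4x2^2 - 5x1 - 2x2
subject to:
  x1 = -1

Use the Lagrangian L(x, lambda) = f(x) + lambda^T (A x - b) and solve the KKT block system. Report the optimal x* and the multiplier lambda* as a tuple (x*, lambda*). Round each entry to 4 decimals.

Form the Lagrangian:
  L(x, lambda) = (1/2) x^T Q x + c^T x + lambda^T (A x - b)
Stationarity (grad_x L = 0): Q x + c + A^T lambda = 0.
Primal feasibility: A x = b.

This gives the KKT block system:
  [ Q   A^T ] [ x     ]   [-c ]
  [ A    0  ] [ lambda ] = [ b ]

Solving the linear system:
  x*      = (-1, 0.25)
  lambda* = (8)
  f(x*)   = 6.25

x* = (-1, 0.25), lambda* = (8)


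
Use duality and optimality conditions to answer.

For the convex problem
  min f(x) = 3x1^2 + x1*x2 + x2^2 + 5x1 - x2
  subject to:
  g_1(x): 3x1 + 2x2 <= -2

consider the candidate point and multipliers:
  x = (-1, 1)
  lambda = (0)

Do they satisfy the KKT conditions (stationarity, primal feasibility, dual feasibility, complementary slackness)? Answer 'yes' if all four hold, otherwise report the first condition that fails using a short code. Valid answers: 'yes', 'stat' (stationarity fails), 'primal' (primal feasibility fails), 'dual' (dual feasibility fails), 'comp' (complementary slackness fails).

Gradient of f: grad f(x) = Q x + c = (0, 0)
Constraint values g_i(x) = a_i^T x - b_i:
  g_1((-1, 1)) = 1
Stationarity residual: grad f(x) + sum_i lambda_i a_i = (0, 0)
  -> stationarity OK
Primal feasibility (all g_i <= 0): FAILS
Dual feasibility (all lambda_i >= 0): OK
Complementary slackness (lambda_i * g_i(x) = 0 for all i): OK

Verdict: the first failing condition is primal_feasibility -> primal.

primal


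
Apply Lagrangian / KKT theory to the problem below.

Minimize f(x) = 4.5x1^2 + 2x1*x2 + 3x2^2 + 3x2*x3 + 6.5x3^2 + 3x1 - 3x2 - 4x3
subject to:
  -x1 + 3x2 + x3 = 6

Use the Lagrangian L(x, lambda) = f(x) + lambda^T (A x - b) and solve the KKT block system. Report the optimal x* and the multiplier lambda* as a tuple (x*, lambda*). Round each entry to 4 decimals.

Form the Lagrangian:
  L(x, lambda) = (1/2) x^T Q x + c^T x + lambda^T (A x - b)
Stationarity (grad_x L = 0): Q x + c + A^T lambda = 0.
Primal feasibility: A x = b.

This gives the KKT block system:
  [ Q   A^T ] [ x     ]   [-c ]
  [ A    0  ] [ lambda ] = [ b ]

Solving the linear system:
  x*      = (-0.9073, 1.6776, 0.0598)
  lambda* = (-1.8102)
  f(x*)   = 1.4337

x* = (-0.9073, 1.6776, 0.0598), lambda* = (-1.8102)


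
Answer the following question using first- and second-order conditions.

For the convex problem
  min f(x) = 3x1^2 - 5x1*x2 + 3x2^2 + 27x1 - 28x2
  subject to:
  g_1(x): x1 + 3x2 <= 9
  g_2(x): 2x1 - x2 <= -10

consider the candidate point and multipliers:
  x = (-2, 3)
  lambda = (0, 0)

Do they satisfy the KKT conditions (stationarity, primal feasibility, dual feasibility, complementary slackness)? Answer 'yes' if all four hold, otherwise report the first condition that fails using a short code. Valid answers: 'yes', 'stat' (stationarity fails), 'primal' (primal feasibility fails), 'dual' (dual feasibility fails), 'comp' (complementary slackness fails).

Gradient of f: grad f(x) = Q x + c = (0, 0)
Constraint values g_i(x) = a_i^T x - b_i:
  g_1((-2, 3)) = -2
  g_2((-2, 3)) = 3
Stationarity residual: grad f(x) + sum_i lambda_i a_i = (0, 0)
  -> stationarity OK
Primal feasibility (all g_i <= 0): FAILS
Dual feasibility (all lambda_i >= 0): OK
Complementary slackness (lambda_i * g_i(x) = 0 for all i): OK

Verdict: the first failing condition is primal_feasibility -> primal.

primal


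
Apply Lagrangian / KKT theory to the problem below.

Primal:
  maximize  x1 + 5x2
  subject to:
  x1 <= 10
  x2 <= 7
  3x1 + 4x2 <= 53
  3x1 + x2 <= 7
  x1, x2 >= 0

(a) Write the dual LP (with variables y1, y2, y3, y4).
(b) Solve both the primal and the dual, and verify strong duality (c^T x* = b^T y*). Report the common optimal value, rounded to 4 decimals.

The standard primal-dual pair for 'max c^T x s.t. A x <= b, x >= 0' is:
  Dual:  min b^T y  s.t.  A^T y >= c,  y >= 0.

So the dual LP is:
  minimize  10y1 + 7y2 + 53y3 + 7y4
  subject to:
    y1 + 3y3 + 3y4 >= 1
    y2 + 4y3 + y4 >= 5
    y1, y2, y3, y4 >= 0

Solving the primal: x* = (0, 7).
  primal value c^T x* = 35.
Solving the dual: y* = (0, 4.6667, 0, 0.3333).
  dual value b^T y* = 35.
Strong duality: c^T x* = b^T y*. Confirmed.

35


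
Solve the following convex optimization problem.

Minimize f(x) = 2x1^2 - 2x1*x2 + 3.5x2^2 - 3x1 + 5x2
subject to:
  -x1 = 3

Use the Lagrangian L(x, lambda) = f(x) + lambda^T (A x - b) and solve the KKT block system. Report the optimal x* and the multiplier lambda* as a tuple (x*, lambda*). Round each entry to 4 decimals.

Form the Lagrangian:
  L(x, lambda) = (1/2) x^T Q x + c^T x + lambda^T (A x - b)
Stationarity (grad_x L = 0): Q x + c + A^T lambda = 0.
Primal feasibility: A x = b.

This gives the KKT block system:
  [ Q   A^T ] [ x     ]   [-c ]
  [ A    0  ] [ lambda ] = [ b ]

Solving the linear system:
  x*      = (-3, -1.5714)
  lambda* = (-11.8571)
  f(x*)   = 18.3571

x* = (-3, -1.5714), lambda* = (-11.8571)


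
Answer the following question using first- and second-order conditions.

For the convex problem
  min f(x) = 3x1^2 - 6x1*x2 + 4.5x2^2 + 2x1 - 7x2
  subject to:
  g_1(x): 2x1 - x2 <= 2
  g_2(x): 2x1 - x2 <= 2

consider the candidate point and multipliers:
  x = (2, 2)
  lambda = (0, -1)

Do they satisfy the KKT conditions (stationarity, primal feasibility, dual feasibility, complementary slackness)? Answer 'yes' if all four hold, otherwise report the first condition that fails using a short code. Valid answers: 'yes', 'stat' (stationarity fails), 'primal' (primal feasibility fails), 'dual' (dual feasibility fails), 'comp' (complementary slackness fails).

Gradient of f: grad f(x) = Q x + c = (2, -1)
Constraint values g_i(x) = a_i^T x - b_i:
  g_1((2, 2)) = 0
  g_2((2, 2)) = 0
Stationarity residual: grad f(x) + sum_i lambda_i a_i = (0, 0)
  -> stationarity OK
Primal feasibility (all g_i <= 0): OK
Dual feasibility (all lambda_i >= 0): FAILS
Complementary slackness (lambda_i * g_i(x) = 0 for all i): OK

Verdict: the first failing condition is dual_feasibility -> dual.

dual


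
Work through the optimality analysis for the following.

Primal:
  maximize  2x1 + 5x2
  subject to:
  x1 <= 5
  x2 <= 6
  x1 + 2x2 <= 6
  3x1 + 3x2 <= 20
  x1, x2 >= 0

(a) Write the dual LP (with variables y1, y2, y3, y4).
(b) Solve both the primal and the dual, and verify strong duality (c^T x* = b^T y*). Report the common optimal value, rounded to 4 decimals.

The standard primal-dual pair for 'max c^T x s.t. A x <= b, x >= 0' is:
  Dual:  min b^T y  s.t.  A^T y >= c,  y >= 0.

So the dual LP is:
  minimize  5y1 + 6y2 + 6y3 + 20y4
  subject to:
    y1 + y3 + 3y4 >= 2
    y2 + 2y3 + 3y4 >= 5
    y1, y2, y3, y4 >= 0

Solving the primal: x* = (0, 3).
  primal value c^T x* = 15.
Solving the dual: y* = (0, 0, 2.5, 0).
  dual value b^T y* = 15.
Strong duality: c^T x* = b^T y*. Confirmed.

15


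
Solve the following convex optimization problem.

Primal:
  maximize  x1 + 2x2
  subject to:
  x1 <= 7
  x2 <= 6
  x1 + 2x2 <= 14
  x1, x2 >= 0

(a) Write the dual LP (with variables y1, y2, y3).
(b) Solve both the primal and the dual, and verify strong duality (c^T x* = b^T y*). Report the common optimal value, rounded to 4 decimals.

The standard primal-dual pair for 'max c^T x s.t. A x <= b, x >= 0' is:
  Dual:  min b^T y  s.t.  A^T y >= c,  y >= 0.

So the dual LP is:
  minimize  7y1 + 6y2 + 14y3
  subject to:
    y1 + y3 >= 1
    y2 + 2y3 >= 2
    y1, y2, y3 >= 0

Solving the primal: x* = (2, 6).
  primal value c^T x* = 14.
Solving the dual: y* = (0, 0, 1).
  dual value b^T y* = 14.
Strong duality: c^T x* = b^T y*. Confirmed.

14


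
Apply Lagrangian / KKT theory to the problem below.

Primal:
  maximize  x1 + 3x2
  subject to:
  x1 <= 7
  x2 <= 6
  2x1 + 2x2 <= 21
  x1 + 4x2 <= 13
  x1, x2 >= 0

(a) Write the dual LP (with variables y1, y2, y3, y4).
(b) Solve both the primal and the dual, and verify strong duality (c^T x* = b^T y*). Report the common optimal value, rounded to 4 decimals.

The standard primal-dual pair for 'max c^T x s.t. A x <= b, x >= 0' is:
  Dual:  min b^T y  s.t.  A^T y >= c,  y >= 0.

So the dual LP is:
  minimize  7y1 + 6y2 + 21y3 + 13y4
  subject to:
    y1 + 2y3 + y4 >= 1
    y2 + 2y3 + 4y4 >= 3
    y1, y2, y3, y4 >= 0

Solving the primal: x* = (7, 1.5).
  primal value c^T x* = 11.5.
Solving the dual: y* = (0.25, 0, 0, 0.75).
  dual value b^T y* = 11.5.
Strong duality: c^T x* = b^T y*. Confirmed.

11.5


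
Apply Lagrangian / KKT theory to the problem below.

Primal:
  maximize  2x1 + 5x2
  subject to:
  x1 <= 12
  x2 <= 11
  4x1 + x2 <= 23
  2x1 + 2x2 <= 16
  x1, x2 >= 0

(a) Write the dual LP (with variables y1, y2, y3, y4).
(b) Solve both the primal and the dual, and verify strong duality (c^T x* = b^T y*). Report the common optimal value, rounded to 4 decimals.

The standard primal-dual pair for 'max c^T x s.t. A x <= b, x >= 0' is:
  Dual:  min b^T y  s.t.  A^T y >= c,  y >= 0.

So the dual LP is:
  minimize  12y1 + 11y2 + 23y3 + 16y4
  subject to:
    y1 + 4y3 + 2y4 >= 2
    y2 + y3 + 2y4 >= 5
    y1, y2, y3, y4 >= 0

Solving the primal: x* = (0, 8).
  primal value c^T x* = 40.
Solving the dual: y* = (0, 0, 0, 2.5).
  dual value b^T y* = 40.
Strong duality: c^T x* = b^T y*. Confirmed.

40


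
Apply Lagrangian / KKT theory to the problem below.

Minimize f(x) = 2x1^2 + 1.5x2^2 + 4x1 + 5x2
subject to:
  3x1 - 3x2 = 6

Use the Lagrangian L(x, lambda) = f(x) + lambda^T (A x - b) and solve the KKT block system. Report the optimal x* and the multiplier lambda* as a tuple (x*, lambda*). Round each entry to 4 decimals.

Form the Lagrangian:
  L(x, lambda) = (1/2) x^T Q x + c^T x + lambda^T (A x - b)
Stationarity (grad_x L = 0): Q x + c + A^T lambda = 0.
Primal feasibility: A x = b.

This gives the KKT block system:
  [ Q   A^T ] [ x     ]   [-c ]
  [ A    0  ] [ lambda ] = [ b ]

Solving the linear system:
  x*      = (-0.4286, -2.4286)
  lambda* = (-0.7619)
  f(x*)   = -4.6429

x* = (-0.4286, -2.4286), lambda* = (-0.7619)


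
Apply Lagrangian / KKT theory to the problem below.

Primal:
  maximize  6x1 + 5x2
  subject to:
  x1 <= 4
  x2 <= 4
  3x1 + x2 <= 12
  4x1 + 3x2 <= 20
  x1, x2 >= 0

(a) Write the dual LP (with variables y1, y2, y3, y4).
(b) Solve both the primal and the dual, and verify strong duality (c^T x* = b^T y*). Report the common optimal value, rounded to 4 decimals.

The standard primal-dual pair for 'max c^T x s.t. A x <= b, x >= 0' is:
  Dual:  min b^T y  s.t.  A^T y >= c,  y >= 0.

So the dual LP is:
  minimize  4y1 + 4y2 + 12y3 + 20y4
  subject to:
    y1 + 3y3 + 4y4 >= 6
    y2 + y3 + 3y4 >= 5
    y1, y2, y3, y4 >= 0

Solving the primal: x* = (2, 4).
  primal value c^T x* = 32.
Solving the dual: y* = (0, 0.5, 0, 1.5).
  dual value b^T y* = 32.
Strong duality: c^T x* = b^T y*. Confirmed.

32


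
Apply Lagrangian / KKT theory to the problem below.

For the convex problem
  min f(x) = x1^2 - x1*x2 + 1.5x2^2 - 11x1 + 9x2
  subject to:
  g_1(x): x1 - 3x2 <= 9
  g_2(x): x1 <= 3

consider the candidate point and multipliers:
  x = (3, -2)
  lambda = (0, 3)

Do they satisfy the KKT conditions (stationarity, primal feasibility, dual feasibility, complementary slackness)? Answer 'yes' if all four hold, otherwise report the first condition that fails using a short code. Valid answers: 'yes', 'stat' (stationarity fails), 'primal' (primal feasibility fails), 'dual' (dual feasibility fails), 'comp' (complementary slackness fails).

Gradient of f: grad f(x) = Q x + c = (-3, 0)
Constraint values g_i(x) = a_i^T x - b_i:
  g_1((3, -2)) = 0
  g_2((3, -2)) = 0
Stationarity residual: grad f(x) + sum_i lambda_i a_i = (0, 0)
  -> stationarity OK
Primal feasibility (all g_i <= 0): OK
Dual feasibility (all lambda_i >= 0): OK
Complementary slackness (lambda_i * g_i(x) = 0 for all i): OK

Verdict: yes, KKT holds.

yes


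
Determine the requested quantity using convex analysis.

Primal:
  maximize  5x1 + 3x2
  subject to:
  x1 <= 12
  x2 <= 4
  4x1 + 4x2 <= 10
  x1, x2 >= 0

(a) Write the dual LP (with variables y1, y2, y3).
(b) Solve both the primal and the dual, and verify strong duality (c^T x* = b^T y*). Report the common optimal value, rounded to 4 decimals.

The standard primal-dual pair for 'max c^T x s.t. A x <= b, x >= 0' is:
  Dual:  min b^T y  s.t.  A^T y >= c,  y >= 0.

So the dual LP is:
  minimize  12y1 + 4y2 + 10y3
  subject to:
    y1 + 4y3 >= 5
    y2 + 4y3 >= 3
    y1, y2, y3 >= 0

Solving the primal: x* = (2.5, 0).
  primal value c^T x* = 12.5.
Solving the dual: y* = (0, 0, 1.25).
  dual value b^T y* = 12.5.
Strong duality: c^T x* = b^T y*. Confirmed.

12.5


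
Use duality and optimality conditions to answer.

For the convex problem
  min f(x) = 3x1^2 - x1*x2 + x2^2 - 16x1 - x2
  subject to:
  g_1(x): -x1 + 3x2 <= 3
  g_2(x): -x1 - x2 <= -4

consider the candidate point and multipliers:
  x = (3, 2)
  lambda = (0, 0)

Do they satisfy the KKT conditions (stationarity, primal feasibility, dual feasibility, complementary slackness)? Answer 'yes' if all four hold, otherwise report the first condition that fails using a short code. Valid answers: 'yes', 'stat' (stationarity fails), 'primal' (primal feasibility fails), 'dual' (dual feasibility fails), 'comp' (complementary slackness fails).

Gradient of f: grad f(x) = Q x + c = (0, 0)
Constraint values g_i(x) = a_i^T x - b_i:
  g_1((3, 2)) = 0
  g_2((3, 2)) = -1
Stationarity residual: grad f(x) + sum_i lambda_i a_i = (0, 0)
  -> stationarity OK
Primal feasibility (all g_i <= 0): OK
Dual feasibility (all lambda_i >= 0): OK
Complementary slackness (lambda_i * g_i(x) = 0 for all i): OK

Verdict: yes, KKT holds.

yes


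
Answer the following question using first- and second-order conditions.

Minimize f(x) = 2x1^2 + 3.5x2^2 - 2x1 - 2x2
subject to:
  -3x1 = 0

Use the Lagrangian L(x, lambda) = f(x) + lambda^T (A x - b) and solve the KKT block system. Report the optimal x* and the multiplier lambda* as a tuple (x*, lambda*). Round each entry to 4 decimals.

Form the Lagrangian:
  L(x, lambda) = (1/2) x^T Q x + c^T x + lambda^T (A x - b)
Stationarity (grad_x L = 0): Q x + c + A^T lambda = 0.
Primal feasibility: A x = b.

This gives the KKT block system:
  [ Q   A^T ] [ x     ]   [-c ]
  [ A    0  ] [ lambda ] = [ b ]

Solving the linear system:
  x*      = (0, 0.2857)
  lambda* = (-0.6667)
  f(x*)   = -0.2857

x* = (0, 0.2857), lambda* = (-0.6667)


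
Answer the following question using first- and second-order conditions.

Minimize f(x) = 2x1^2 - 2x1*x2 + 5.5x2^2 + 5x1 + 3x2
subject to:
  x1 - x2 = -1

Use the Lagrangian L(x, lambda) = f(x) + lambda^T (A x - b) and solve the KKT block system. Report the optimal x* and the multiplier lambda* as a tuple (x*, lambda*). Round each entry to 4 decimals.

Form the Lagrangian:
  L(x, lambda) = (1/2) x^T Q x + c^T x + lambda^T (A x - b)
Stationarity (grad_x L = 0): Q x + c + A^T lambda = 0.
Primal feasibility: A x = b.

This gives the KKT block system:
  [ Q   A^T ] [ x     ]   [-c ]
  [ A    0  ] [ lambda ] = [ b ]

Solving the linear system:
  x*      = (-1.5455, -0.5455)
  lambda* = (0.0909)
  f(x*)   = -4.6364

x* = (-1.5455, -0.5455), lambda* = (0.0909)


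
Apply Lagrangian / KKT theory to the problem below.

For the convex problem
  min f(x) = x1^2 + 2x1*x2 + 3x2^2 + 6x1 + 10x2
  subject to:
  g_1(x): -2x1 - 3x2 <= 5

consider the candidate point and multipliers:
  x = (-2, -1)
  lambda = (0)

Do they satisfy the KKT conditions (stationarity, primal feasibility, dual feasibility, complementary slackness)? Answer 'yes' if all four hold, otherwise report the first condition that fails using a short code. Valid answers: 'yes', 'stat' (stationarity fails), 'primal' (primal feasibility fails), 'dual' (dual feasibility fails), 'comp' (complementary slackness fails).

Gradient of f: grad f(x) = Q x + c = (0, 0)
Constraint values g_i(x) = a_i^T x - b_i:
  g_1((-2, -1)) = 2
Stationarity residual: grad f(x) + sum_i lambda_i a_i = (0, 0)
  -> stationarity OK
Primal feasibility (all g_i <= 0): FAILS
Dual feasibility (all lambda_i >= 0): OK
Complementary slackness (lambda_i * g_i(x) = 0 for all i): OK

Verdict: the first failing condition is primal_feasibility -> primal.

primal


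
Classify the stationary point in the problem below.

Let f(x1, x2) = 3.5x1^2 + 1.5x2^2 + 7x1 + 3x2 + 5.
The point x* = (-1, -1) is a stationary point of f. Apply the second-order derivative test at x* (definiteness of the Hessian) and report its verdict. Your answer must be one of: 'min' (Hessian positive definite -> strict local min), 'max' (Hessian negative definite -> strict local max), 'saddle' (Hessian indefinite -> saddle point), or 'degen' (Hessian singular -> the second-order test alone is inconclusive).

Compute the Hessian H = grad^2 f:
  H = [[7, 0], [0, 3]]
Verify stationarity: grad f(x*) = H x* + g = (0, 0).
Eigenvalues of H: 3, 7.
Both eigenvalues > 0, so H is positive definite -> x* is a strict local min.

min


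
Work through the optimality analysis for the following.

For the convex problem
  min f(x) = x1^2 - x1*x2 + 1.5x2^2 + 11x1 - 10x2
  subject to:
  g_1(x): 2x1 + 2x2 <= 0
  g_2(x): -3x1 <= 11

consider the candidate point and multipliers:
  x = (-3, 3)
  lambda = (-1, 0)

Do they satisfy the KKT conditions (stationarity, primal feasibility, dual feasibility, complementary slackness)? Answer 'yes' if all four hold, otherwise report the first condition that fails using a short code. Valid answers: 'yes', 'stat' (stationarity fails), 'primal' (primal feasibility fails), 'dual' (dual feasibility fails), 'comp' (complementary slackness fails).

Gradient of f: grad f(x) = Q x + c = (2, 2)
Constraint values g_i(x) = a_i^T x - b_i:
  g_1((-3, 3)) = 0
  g_2((-3, 3)) = -2
Stationarity residual: grad f(x) + sum_i lambda_i a_i = (0, 0)
  -> stationarity OK
Primal feasibility (all g_i <= 0): OK
Dual feasibility (all lambda_i >= 0): FAILS
Complementary slackness (lambda_i * g_i(x) = 0 for all i): OK

Verdict: the first failing condition is dual_feasibility -> dual.

dual


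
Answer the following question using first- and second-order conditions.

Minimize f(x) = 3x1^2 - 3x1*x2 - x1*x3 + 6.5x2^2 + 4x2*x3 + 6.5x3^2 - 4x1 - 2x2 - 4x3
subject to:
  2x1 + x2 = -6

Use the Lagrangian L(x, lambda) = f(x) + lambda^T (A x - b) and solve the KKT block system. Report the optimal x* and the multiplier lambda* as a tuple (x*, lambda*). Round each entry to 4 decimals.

Form the Lagrangian:
  L(x, lambda) = (1/2) x^T Q x + c^T x + lambda^T (A x - b)
Stationarity (grad_x L = 0): Q x + c + A^T lambda = 0.
Primal feasibility: A x = b.

This gives the KKT block system:
  [ Q   A^T ] [ x     ]   [-c ]
  [ A    0  ] [ lambda ] = [ b ]

Solving the linear system:
  x*      = (-2.4246, -1.1508, 0.4753)
  lambda* = (7.7853)
  f(x*)   = 28.4053

x* = (-2.4246, -1.1508, 0.4753), lambda* = (7.7853)


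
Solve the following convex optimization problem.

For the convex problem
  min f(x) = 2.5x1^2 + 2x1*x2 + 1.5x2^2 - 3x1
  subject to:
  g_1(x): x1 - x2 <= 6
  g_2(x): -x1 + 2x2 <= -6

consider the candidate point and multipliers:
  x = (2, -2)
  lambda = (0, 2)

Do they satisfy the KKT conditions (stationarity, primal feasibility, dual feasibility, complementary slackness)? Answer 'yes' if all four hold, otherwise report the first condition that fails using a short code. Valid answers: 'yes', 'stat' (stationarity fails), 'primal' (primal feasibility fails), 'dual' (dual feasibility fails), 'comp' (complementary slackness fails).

Gradient of f: grad f(x) = Q x + c = (3, -2)
Constraint values g_i(x) = a_i^T x - b_i:
  g_1((2, -2)) = -2
  g_2((2, -2)) = 0
Stationarity residual: grad f(x) + sum_i lambda_i a_i = (1, 2)
  -> stationarity FAILS
Primal feasibility (all g_i <= 0): OK
Dual feasibility (all lambda_i >= 0): OK
Complementary slackness (lambda_i * g_i(x) = 0 for all i): OK

Verdict: the first failing condition is stationarity -> stat.

stat


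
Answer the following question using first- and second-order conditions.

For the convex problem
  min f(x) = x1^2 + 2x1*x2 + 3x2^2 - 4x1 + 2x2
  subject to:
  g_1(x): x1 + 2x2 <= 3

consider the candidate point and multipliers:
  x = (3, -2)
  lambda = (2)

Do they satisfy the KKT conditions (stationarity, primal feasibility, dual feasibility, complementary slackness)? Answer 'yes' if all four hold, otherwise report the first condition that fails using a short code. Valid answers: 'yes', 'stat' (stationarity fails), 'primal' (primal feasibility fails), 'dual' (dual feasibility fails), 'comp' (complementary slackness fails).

Gradient of f: grad f(x) = Q x + c = (-2, -4)
Constraint values g_i(x) = a_i^T x - b_i:
  g_1((3, -2)) = -4
Stationarity residual: grad f(x) + sum_i lambda_i a_i = (0, 0)
  -> stationarity OK
Primal feasibility (all g_i <= 0): OK
Dual feasibility (all lambda_i >= 0): OK
Complementary slackness (lambda_i * g_i(x) = 0 for all i): FAILS

Verdict: the first failing condition is complementary_slackness -> comp.

comp


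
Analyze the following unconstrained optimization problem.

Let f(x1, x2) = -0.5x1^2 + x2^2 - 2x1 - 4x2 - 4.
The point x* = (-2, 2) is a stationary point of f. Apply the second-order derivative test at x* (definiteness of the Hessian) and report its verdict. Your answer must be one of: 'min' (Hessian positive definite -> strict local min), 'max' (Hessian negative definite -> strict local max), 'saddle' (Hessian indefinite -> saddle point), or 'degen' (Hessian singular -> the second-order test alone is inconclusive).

Compute the Hessian H = grad^2 f:
  H = [[-1, 0], [0, 2]]
Verify stationarity: grad f(x*) = H x* + g = (0, 0).
Eigenvalues of H: -1, 2.
Eigenvalues have mixed signs, so H is indefinite -> x* is a saddle point.

saddle


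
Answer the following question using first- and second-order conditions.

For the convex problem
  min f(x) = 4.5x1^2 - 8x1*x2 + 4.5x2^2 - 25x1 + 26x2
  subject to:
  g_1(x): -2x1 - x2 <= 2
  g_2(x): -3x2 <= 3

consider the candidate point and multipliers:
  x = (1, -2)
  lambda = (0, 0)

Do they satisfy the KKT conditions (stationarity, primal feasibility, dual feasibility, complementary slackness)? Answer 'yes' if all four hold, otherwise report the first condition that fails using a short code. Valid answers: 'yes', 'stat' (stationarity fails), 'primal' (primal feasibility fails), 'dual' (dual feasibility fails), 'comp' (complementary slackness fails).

Gradient of f: grad f(x) = Q x + c = (0, 0)
Constraint values g_i(x) = a_i^T x - b_i:
  g_1((1, -2)) = -2
  g_2((1, -2)) = 3
Stationarity residual: grad f(x) + sum_i lambda_i a_i = (0, 0)
  -> stationarity OK
Primal feasibility (all g_i <= 0): FAILS
Dual feasibility (all lambda_i >= 0): OK
Complementary slackness (lambda_i * g_i(x) = 0 for all i): OK

Verdict: the first failing condition is primal_feasibility -> primal.

primal


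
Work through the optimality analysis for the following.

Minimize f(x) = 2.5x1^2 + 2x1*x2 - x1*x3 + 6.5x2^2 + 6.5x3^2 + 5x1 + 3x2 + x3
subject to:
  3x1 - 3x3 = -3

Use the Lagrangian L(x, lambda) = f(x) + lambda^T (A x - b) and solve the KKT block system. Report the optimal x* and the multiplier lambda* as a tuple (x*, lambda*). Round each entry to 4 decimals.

Form the Lagrangian:
  L(x, lambda) = (1/2) x^T Q x + c^T x + lambda^T (A x - b)
Stationarity (grad_x L = 0): Q x + c + A^T lambda = 0.
Primal feasibility: A x = b.

This gives the KKT block system:
  [ Q   A^T ] [ x     ]   [-c ]
  [ A    0  ] [ lambda ] = [ b ]

Solving the linear system:
  x*      = (-1.1176, -0.0588, -0.1176)
  lambda* = (0.1961)
  f(x*)   = -2.6471

x* = (-1.1176, -0.0588, -0.1176), lambda* = (0.1961)


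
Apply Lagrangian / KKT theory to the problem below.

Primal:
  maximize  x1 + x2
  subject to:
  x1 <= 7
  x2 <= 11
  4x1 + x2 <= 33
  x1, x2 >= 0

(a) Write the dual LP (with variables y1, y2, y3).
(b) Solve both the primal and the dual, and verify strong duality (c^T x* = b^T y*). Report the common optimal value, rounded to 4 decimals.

The standard primal-dual pair for 'max c^T x s.t. A x <= b, x >= 0' is:
  Dual:  min b^T y  s.t.  A^T y >= c,  y >= 0.

So the dual LP is:
  minimize  7y1 + 11y2 + 33y3
  subject to:
    y1 + 4y3 >= 1
    y2 + y3 >= 1
    y1, y2, y3 >= 0

Solving the primal: x* = (5.5, 11).
  primal value c^T x* = 16.5.
Solving the dual: y* = (0, 0.75, 0.25).
  dual value b^T y* = 16.5.
Strong duality: c^T x* = b^T y*. Confirmed.

16.5


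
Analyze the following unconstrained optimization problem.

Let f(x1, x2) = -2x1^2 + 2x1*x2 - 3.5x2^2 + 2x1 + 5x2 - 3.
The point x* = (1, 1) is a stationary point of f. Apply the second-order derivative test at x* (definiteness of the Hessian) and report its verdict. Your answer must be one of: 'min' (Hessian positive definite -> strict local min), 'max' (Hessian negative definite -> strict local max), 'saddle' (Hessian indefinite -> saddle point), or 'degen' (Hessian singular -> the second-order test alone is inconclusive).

Compute the Hessian H = grad^2 f:
  H = [[-4, 2], [2, -7]]
Verify stationarity: grad f(x*) = H x* + g = (0, 0).
Eigenvalues of H: -8, -3.
Both eigenvalues < 0, so H is negative definite -> x* is a strict local max.

max


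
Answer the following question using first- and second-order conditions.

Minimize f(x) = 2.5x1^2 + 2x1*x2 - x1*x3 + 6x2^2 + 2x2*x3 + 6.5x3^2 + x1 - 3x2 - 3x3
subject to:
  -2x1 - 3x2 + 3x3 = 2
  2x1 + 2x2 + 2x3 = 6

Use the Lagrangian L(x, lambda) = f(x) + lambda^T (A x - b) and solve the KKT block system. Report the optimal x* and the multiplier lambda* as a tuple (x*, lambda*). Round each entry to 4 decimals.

Form the Lagrangian:
  L(x, lambda) = (1/2) x^T Q x + c^T x + lambda^T (A x - b)
Stationarity (grad_x L = 0): Q x + c + A^T lambda = 0.
Primal feasibility: A x = b.

This gives the KKT block system:
  [ Q   A^T ] [ x     ]   [-c ]
  [ A    0  ] [ lambda ] = [ b ]

Solving the linear system:
  x*      = (1.2963, 0.0864, 1.6173)
  lambda* = (-2.1728, -5.1914)
  f(x*)   = 15.8395

x* = (1.2963, 0.0864, 1.6173), lambda* = (-2.1728, -5.1914)


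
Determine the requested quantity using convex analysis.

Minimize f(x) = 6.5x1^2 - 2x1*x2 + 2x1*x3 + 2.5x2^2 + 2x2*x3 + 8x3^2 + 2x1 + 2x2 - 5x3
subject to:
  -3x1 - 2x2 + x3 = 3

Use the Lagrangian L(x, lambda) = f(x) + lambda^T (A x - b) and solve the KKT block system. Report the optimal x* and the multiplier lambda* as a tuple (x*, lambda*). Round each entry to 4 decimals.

Form the Lagrangian:
  L(x, lambda) = (1/2) x^T Q x + c^T x + lambda^T (A x - b)
Stationarity (grad_x L = 0): Q x + c + A^T lambda = 0.
Primal feasibility: A x = b.

This gives the KKT block system:
  [ Q   A^T ] [ x     ]   [-c ]
  [ A    0  ] [ lambda ] = [ b ]

Solving the linear system:
  x*      = (-0.3518, -0.7456, 0.4533)
  lambda* = (-0.0587)
  f(x*)   = -2.1427

x* = (-0.3518, -0.7456, 0.4533), lambda* = (-0.0587)


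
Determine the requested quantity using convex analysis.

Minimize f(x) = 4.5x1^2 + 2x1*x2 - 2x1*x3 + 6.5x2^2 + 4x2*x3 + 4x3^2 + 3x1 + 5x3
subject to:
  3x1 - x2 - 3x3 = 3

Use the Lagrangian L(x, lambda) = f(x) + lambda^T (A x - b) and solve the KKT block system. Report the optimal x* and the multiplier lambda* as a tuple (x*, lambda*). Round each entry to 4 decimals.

Form the Lagrangian:
  L(x, lambda) = (1/2) x^T Q x + c^T x + lambda^T (A x - b)
Stationarity (grad_x L = 0): Q x + c + A^T lambda = 0.
Primal feasibility: A x = b.

This gives the KKT block system:
  [ Q   A^T ] [ x     ]   [-c ]
  [ A    0  ] [ lambda ] = [ b ]

Solving the linear system:
  x*      = (-0.2652, 0.3618, -1.3858)
  lambda* = (-1.3695)
  f(x*)   = -1.808

x* = (-0.2652, 0.3618, -1.3858), lambda* = (-1.3695)


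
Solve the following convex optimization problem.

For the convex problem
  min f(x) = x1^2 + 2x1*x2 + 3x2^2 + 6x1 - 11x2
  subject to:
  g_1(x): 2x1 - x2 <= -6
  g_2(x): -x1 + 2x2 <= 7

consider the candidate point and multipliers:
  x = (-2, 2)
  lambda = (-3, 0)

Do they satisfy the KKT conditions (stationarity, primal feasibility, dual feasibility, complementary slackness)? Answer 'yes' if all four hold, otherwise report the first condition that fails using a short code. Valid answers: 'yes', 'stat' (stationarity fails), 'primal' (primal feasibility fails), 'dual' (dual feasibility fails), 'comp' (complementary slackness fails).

Gradient of f: grad f(x) = Q x + c = (6, -3)
Constraint values g_i(x) = a_i^T x - b_i:
  g_1((-2, 2)) = 0
  g_2((-2, 2)) = -1
Stationarity residual: grad f(x) + sum_i lambda_i a_i = (0, 0)
  -> stationarity OK
Primal feasibility (all g_i <= 0): OK
Dual feasibility (all lambda_i >= 0): FAILS
Complementary slackness (lambda_i * g_i(x) = 0 for all i): OK

Verdict: the first failing condition is dual_feasibility -> dual.

dual


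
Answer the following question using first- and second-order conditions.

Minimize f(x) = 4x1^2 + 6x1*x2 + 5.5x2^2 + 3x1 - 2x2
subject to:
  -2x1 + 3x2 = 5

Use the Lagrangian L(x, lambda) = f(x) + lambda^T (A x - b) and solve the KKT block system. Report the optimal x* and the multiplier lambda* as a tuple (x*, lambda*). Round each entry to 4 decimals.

Form the Lagrangian:
  L(x, lambda) = (1/2) x^T Q x + c^T x + lambda^T (A x - b)
Stationarity (grad_x L = 0): Q x + c + A^T lambda = 0.
Primal feasibility: A x = b.

This gives the KKT block system:
  [ Q   A^T ] [ x     ]   [-c ]
  [ A    0  ] [ lambda ] = [ b ]

Solving the linear system:
  x*      = (-1.1436, 0.9043)
  lambda* = (-0.3617)
  f(x*)   = -1.7154

x* = (-1.1436, 0.9043), lambda* = (-0.3617)


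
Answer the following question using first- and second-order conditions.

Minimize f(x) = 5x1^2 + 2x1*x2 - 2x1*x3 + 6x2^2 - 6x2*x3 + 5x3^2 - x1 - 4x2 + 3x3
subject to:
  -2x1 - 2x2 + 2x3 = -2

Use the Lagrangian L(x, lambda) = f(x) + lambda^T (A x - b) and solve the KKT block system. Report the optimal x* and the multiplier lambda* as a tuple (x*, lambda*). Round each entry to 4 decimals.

Form the Lagrangian:
  L(x, lambda) = (1/2) x^T Q x + c^T x + lambda^T (A x - b)
Stationarity (grad_x L = 0): Q x + c + A^T lambda = 0.
Primal feasibility: A x = b.

This gives the KKT block system:
  [ Q   A^T ] [ x     ]   [-c ]
  [ A    0  ] [ lambda ] = [ b ]

Solving the linear system:
  x*      = (0.2778, 0.3889, -0.3333)
  lambda* = (1.6111)
  f(x*)   = 0.1944

x* = (0.2778, 0.3889, -0.3333), lambda* = (1.6111)


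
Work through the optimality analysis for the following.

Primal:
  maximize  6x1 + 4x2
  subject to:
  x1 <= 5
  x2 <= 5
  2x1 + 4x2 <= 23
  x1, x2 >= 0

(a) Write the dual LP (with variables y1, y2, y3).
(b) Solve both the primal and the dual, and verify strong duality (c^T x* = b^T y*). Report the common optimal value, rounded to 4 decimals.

The standard primal-dual pair for 'max c^T x s.t. A x <= b, x >= 0' is:
  Dual:  min b^T y  s.t.  A^T y >= c,  y >= 0.

So the dual LP is:
  minimize  5y1 + 5y2 + 23y3
  subject to:
    y1 + 2y3 >= 6
    y2 + 4y3 >= 4
    y1, y2, y3 >= 0

Solving the primal: x* = (5, 3.25).
  primal value c^T x* = 43.
Solving the dual: y* = (4, 0, 1).
  dual value b^T y* = 43.
Strong duality: c^T x* = b^T y*. Confirmed.

43


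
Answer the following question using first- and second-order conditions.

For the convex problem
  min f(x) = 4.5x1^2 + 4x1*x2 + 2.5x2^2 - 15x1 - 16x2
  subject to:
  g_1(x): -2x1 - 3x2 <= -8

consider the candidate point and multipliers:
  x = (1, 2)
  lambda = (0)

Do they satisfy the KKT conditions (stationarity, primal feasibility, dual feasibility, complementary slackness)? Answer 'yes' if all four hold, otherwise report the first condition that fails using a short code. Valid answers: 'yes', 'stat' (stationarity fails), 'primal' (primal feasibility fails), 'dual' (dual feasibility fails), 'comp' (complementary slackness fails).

Gradient of f: grad f(x) = Q x + c = (2, -2)
Constraint values g_i(x) = a_i^T x - b_i:
  g_1((1, 2)) = 0
Stationarity residual: grad f(x) + sum_i lambda_i a_i = (2, -2)
  -> stationarity FAILS
Primal feasibility (all g_i <= 0): OK
Dual feasibility (all lambda_i >= 0): OK
Complementary slackness (lambda_i * g_i(x) = 0 for all i): OK

Verdict: the first failing condition is stationarity -> stat.

stat


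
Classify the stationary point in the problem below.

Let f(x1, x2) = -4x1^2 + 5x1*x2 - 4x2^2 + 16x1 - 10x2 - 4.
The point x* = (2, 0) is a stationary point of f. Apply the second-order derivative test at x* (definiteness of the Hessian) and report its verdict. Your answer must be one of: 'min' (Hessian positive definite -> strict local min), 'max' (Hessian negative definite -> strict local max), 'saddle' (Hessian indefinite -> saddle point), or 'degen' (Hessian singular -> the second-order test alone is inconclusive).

Compute the Hessian H = grad^2 f:
  H = [[-8, 5], [5, -8]]
Verify stationarity: grad f(x*) = H x* + g = (0, 0).
Eigenvalues of H: -13, -3.
Both eigenvalues < 0, so H is negative definite -> x* is a strict local max.

max


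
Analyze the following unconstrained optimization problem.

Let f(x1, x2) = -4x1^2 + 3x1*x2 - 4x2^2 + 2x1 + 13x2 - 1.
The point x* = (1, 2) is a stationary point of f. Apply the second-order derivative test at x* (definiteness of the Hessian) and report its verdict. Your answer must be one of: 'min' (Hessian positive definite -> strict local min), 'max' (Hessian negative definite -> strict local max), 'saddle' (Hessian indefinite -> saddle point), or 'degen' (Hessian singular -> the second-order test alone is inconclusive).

Compute the Hessian H = grad^2 f:
  H = [[-8, 3], [3, -8]]
Verify stationarity: grad f(x*) = H x* + g = (0, 0).
Eigenvalues of H: -11, -5.
Both eigenvalues < 0, so H is negative definite -> x* is a strict local max.

max


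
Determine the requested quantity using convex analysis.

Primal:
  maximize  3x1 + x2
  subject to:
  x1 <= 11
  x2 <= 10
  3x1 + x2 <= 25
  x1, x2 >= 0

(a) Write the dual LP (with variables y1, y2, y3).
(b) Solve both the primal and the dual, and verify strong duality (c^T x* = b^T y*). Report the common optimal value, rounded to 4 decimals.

The standard primal-dual pair for 'max c^T x s.t. A x <= b, x >= 0' is:
  Dual:  min b^T y  s.t.  A^T y >= c,  y >= 0.

So the dual LP is:
  minimize  11y1 + 10y2 + 25y3
  subject to:
    y1 + 3y3 >= 3
    y2 + y3 >= 1
    y1, y2, y3 >= 0

Solving the primal: x* = (8.3333, 0).
  primal value c^T x* = 25.
Solving the dual: y* = (0, 0, 1).
  dual value b^T y* = 25.
Strong duality: c^T x* = b^T y*. Confirmed.

25


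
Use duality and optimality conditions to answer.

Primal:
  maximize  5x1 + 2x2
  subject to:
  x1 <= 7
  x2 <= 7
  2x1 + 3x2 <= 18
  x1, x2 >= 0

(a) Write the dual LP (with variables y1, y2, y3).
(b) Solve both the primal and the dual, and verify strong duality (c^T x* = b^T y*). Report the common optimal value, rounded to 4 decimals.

The standard primal-dual pair for 'max c^T x s.t. A x <= b, x >= 0' is:
  Dual:  min b^T y  s.t.  A^T y >= c,  y >= 0.

So the dual LP is:
  minimize  7y1 + 7y2 + 18y3
  subject to:
    y1 + 2y3 >= 5
    y2 + 3y3 >= 2
    y1, y2, y3 >= 0

Solving the primal: x* = (7, 1.3333).
  primal value c^T x* = 37.6667.
Solving the dual: y* = (3.6667, 0, 0.6667).
  dual value b^T y* = 37.6667.
Strong duality: c^T x* = b^T y*. Confirmed.

37.6667


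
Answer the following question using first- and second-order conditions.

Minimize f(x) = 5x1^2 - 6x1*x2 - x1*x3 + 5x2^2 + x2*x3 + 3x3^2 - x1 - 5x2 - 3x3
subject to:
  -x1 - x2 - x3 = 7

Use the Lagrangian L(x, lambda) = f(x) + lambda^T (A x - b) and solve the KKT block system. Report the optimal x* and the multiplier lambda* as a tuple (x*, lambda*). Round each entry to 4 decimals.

Form the Lagrangian:
  L(x, lambda) = (1/2) x^T Q x + c^T x + lambda^T (A x - b)
Stationarity (grad_x L = 0): Q x + c + A^T lambda = 0.
Primal feasibility: A x = b.

This gives the KKT block system:
  [ Q   A^T ] [ x     ]   [-c ]
  [ A    0  ] [ lambda ] = [ b ]

Solving the linear system:
  x*      = (-2.8333, -2.3571, -1.8095)
  lambda* = (-13.381)
  f(x*)   = 56.8571

x* = (-2.8333, -2.3571, -1.8095), lambda* = (-13.381)


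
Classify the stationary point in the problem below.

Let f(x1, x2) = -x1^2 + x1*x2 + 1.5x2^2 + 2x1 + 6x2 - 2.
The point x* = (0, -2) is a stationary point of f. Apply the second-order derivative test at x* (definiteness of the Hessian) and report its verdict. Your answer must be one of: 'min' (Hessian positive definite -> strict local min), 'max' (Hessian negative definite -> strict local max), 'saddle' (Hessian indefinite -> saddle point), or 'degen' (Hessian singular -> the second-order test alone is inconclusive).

Compute the Hessian H = grad^2 f:
  H = [[-2, 1], [1, 3]]
Verify stationarity: grad f(x*) = H x* + g = (0, 0).
Eigenvalues of H: -2.1926, 3.1926.
Eigenvalues have mixed signs, so H is indefinite -> x* is a saddle point.

saddle


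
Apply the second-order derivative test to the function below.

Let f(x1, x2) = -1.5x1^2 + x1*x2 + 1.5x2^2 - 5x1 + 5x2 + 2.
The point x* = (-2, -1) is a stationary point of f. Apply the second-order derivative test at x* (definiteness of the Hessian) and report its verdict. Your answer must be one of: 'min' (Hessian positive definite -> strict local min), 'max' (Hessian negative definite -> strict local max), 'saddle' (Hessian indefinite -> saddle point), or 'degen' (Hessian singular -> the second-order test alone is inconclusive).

Compute the Hessian H = grad^2 f:
  H = [[-3, 1], [1, 3]]
Verify stationarity: grad f(x*) = H x* + g = (0, 0).
Eigenvalues of H: -3.1623, 3.1623.
Eigenvalues have mixed signs, so H is indefinite -> x* is a saddle point.

saddle
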